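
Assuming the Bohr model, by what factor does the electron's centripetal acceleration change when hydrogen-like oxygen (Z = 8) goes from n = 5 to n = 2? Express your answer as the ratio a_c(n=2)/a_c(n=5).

a_c ∝ Z^3 · n^-4; with Z fixed, a_c ∝ n^-4.
a_c(n=2)/a_c(n=5) = (2/5)^-4 = 625/16

625/16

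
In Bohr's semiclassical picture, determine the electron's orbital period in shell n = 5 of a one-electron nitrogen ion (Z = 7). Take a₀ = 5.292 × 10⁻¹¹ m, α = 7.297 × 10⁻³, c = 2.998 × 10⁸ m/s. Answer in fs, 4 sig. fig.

0.3877 fs

r = n²a₀/Z = 5²·5.292 × 10⁻¹¹/7 = 1.890 × 10⁻¹⁰ m
v = Zαc/n = 7·0.007297·2.998 × 10⁸/5 = 3.063 × 10⁶ m/s
T = 2πr/v = 3.877 × 10⁻¹⁶ s = 0.3877 fs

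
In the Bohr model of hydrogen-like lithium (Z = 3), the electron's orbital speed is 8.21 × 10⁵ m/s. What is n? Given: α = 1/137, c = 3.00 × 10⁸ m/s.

8

v_n = Zαc/n ⇒ n = Zαc/v = 3 × 0.00730 × 3.00 × 10⁸ / 8.21 × 10⁵ ≈ 8.00
n = 8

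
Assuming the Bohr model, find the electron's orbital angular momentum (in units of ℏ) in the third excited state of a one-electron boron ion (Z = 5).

L_n = nℏ, so L/ℏ = n = 4.

4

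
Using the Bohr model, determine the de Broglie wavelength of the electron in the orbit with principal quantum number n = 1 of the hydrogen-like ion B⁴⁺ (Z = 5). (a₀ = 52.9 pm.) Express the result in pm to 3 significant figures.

66.5 pm

The Bohr quantisation condition is nλ = 2πr_n.
r_n = n²a₀/Z = 10.6 pm
λ = 2πr_n/n = 2π·10.6/1 = 66.5 pm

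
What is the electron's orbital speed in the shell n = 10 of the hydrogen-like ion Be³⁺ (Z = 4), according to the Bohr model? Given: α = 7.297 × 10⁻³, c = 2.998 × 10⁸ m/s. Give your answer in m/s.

v_n = Zαc/n = 4 × 0.007297 × 2.998 × 10⁸ / 10
    = 8.751 × 10⁵ m/s

8.751 × 10⁵ m/s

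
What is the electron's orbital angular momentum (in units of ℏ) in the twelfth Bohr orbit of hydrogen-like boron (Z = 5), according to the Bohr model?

12

L_n = nℏ, so L/ℏ = n = 12.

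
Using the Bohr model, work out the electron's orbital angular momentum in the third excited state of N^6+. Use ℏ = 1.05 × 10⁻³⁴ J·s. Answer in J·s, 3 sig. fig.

L_n = nℏ = 4 × 1.05 × 10⁻³⁴ = 4.20 × 10⁻³⁴ J·s

4.20 × 10⁻³⁴ J·s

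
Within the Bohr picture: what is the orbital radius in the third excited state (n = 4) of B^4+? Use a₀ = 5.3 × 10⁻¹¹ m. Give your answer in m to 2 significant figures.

1.7 × 10⁻¹⁰ m

r_n = n²a₀/Z = 4² × 5.3 × 10⁻¹¹ / 5
    = 16 × 5.3 × 10⁻¹¹ / 5 = 1.7 × 10⁻¹⁰ m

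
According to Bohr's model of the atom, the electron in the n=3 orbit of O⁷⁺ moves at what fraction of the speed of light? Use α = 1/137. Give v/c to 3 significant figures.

0.0195

v_n = Zαc/n, so v/c = Zα/n = 8 × 0.00730 / 3 = 0.0195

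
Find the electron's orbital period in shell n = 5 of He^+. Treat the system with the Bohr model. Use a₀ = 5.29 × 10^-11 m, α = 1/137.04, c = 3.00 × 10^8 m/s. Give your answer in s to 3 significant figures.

r = n²a₀/Z = 5²·5.29 × 10^-11/2 = 6.61 × 10^-10 m
v = Zαc/n = 2·0.00730·3.00 × 10^8/5 = 8.76 × 10^5 m/s
T = 2πr/v = 4.74 × 10^-15 s

4.74 × 10^-15 s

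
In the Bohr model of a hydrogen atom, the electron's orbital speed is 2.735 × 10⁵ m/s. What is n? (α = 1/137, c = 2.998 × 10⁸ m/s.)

v_n = Zαc/n ⇒ n = Zαc/v = 1 × 0.007299 × 2.998 × 10⁸ / 2.735 × 10⁵ ≈ 8.00
n = 8

8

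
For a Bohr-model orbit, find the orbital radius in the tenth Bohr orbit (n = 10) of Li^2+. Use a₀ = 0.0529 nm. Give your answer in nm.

r_n = n²a₀/Z = 10² × 0.0529 / 3
    = 100 × 0.0529 / 3 = 1.76 nm

1.76 nm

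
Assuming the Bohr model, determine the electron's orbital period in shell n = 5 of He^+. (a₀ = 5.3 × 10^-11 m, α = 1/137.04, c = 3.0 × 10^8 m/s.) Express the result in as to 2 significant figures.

4800 as

r = n²a₀/Z = 5²·5.3 × 10^-11/2 = 6.6 × 10^-10 m
v = Zαc/n = 2·0.0073·3.0 × 10^8/5 = 8.8 × 10^5 m/s
T = 2πr/v = 4.8 × 10^-15 s = 4800 as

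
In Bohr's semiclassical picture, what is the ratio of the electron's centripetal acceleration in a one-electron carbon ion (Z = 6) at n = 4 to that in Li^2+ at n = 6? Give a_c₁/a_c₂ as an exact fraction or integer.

81/2

a_c ∝ Z^3 · n^-4
a_c₁/a_c₂ = (6/3)^3 · (4/6)^-4 = 81/2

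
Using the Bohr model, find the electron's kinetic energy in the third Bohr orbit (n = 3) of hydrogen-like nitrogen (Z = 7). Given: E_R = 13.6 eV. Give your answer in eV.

74.0 eV

For a Coulomb orbit the virial theorem gives K = −E_n.
E_n = −E_R·Z²/n², so K = E_R·Z²/n² = 13.6 × 7²/3² = 74.0 eV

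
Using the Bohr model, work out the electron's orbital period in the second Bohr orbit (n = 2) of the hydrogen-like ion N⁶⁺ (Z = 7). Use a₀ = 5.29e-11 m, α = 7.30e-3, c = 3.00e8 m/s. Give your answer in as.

24.8 as

r = n²a₀/Z = 2²·5.29e-11/7 = 3.02e-11 m
v = Zαc/n = 7·0.00730·3.00e8/2 = 7.67e6 m/s
T = 2πr/v = 2.48e-17 s = 24.8 as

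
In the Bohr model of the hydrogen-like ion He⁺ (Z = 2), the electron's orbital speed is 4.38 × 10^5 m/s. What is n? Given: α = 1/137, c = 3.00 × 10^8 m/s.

10

v_n = Zαc/n ⇒ n = Zαc/v = 2 × 0.00730 × 3.00 × 10^8 / 4.38 × 10^5 ≈ 10.00
n = 10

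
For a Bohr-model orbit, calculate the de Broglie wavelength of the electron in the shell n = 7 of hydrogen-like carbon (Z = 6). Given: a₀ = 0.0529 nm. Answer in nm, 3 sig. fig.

The Bohr quantisation condition is nλ = 2πr_n.
r_n = n²a₀/Z = 0.432 nm
λ = 2πr_n/n = 2π·0.432/7 = 0.388 nm

0.388 nm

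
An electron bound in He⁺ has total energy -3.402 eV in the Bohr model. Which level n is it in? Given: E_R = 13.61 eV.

E_n = −E_R Z²/n² ⇒ n² = E_R Z²/(−E_n) = 13.61 × 2² / 3.402 ≈ 16.00
n = 4

4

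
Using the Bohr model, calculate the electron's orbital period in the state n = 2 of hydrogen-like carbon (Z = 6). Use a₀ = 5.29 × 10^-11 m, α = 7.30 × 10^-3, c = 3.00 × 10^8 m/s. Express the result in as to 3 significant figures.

r = n²a₀/Z = 2²·5.29 × 10^-11/6 = 3.53 × 10^-11 m
v = Zαc/n = 6·0.00730·3.00 × 10^8/2 = 6.57 × 10^6 m/s
T = 2πr/v = 3.37 × 10^-17 s = 33.7 as

33.7 as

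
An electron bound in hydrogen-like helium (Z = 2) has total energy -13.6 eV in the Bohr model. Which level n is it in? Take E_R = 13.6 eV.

E_n = −E_R Z²/n² ⇒ n² = E_R Z²/(−E_n) = 13.6 × 2² / 13.6 ≈ 4.00
n = 2

2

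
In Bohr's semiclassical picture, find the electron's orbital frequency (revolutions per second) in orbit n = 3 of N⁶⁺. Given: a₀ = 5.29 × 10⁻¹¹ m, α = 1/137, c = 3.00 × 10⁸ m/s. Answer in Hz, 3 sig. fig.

1.20 × 10¹⁶ Hz

r = n²a₀/Z = 6.80 × 10⁻¹¹ m, v = Zαc/n = 5.11 × 10⁶ m/s
f = v/(2πr) = 1.20 × 10¹⁶ Hz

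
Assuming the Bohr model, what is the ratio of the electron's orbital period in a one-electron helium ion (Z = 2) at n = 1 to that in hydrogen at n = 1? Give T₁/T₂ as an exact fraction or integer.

1/4

T ∝ Z^-2 · n^3
T₁/T₂ = (2/1)^-2 · (1/1)^3 = 1/4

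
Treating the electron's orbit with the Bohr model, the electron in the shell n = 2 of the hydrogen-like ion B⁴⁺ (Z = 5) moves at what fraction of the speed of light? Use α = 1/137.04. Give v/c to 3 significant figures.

v_n = Zαc/n, so v/c = Zα/n = 5 × 0.00730 / 2 = 0.0182

0.0182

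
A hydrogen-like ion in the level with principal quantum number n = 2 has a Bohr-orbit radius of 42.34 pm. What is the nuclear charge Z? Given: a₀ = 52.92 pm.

r_n = n²a₀/Z ⇒ Z = n²a₀/r = 2² × 52.92 / 42.34 ≈ 5.00
Z = 5

5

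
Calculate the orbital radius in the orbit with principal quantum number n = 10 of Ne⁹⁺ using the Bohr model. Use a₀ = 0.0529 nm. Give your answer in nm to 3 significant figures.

r_n = n²a₀/Z = 10² × 0.0529 / 10
    = 100 × 0.0529 / 10 = 0.529 nm

0.529 nm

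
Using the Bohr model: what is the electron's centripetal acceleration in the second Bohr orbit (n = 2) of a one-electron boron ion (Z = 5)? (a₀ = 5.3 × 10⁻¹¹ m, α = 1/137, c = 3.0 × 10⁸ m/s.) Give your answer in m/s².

7.1 × 10²³ m/s²

r = n²a₀/Z = 4.2 × 10⁻¹¹ m, v = Zαc/n = 5.5 × 10⁶ m/s
a = v²/r = (5.5 × 10⁶)² / 4.2 × 10⁻¹¹ = 7.1 × 10²³ m/s²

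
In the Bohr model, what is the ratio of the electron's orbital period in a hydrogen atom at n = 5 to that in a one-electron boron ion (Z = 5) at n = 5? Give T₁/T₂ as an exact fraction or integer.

T ∝ Z^-2 · n^3
T₁/T₂ = (1/5)^-2 · (5/5)^3 = 25

25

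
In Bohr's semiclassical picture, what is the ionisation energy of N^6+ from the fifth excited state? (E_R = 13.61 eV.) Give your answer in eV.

E_n = −E_R·Z²/n² = −13.61 × 7²/6² eV = -18.52 eV
Ionisation energy = −E_n = 18.52 eV

18.52 eV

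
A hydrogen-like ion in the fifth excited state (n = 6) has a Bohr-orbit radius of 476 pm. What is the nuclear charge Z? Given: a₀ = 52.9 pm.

4

r_n = n²a₀/Z ⇒ Z = n²a₀/r = 6² × 52.9 / 476 ≈ 4.00
Z = 4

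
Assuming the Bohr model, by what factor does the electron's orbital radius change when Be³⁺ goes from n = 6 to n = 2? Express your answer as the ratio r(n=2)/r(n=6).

1/9

r ∝ Z^-1 · n^2; with Z fixed, r ∝ n^2.
r(n=2)/r(n=6) = (2/6)^2 = 1/9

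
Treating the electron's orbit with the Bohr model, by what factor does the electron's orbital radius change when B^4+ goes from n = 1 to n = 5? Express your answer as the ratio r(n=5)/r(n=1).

r ∝ Z^-1 · n^2; with Z fixed, r ∝ n^2.
r(n=5)/r(n=1) = (5/1)^2 = 25

25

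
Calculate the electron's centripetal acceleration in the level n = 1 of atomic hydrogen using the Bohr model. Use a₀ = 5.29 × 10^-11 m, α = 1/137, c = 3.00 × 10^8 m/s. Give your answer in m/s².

9.06 × 10^22 m/s²

r = n²a₀/Z = 5.29 × 10^-11 m, v = Zαc/n = 2.19 × 10^6 m/s
a = v²/r = (2.19 × 10^6)² / 5.29 × 10^-11 = 9.06 × 10^22 m/s²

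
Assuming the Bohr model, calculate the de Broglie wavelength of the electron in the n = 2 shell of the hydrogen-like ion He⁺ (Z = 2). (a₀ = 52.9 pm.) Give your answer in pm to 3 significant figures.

332 pm

The Bohr quantisation condition is nλ = 2πr_n.
r_n = n²a₀/Z = 106 pm
λ = 2πr_n/n = 2π·106/2 = 332 pm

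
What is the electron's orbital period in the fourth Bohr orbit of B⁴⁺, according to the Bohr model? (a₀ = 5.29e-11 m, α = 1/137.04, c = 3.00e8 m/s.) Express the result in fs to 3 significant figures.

0.389 fs

r = n²a₀/Z = 4²·5.29e-11/5 = 1.69e-10 m
v = Zαc/n = 5·0.00730·3.00e8/4 = 2.74e6 m/s
T = 2πr/v = 3.89e-16 s = 0.389 fs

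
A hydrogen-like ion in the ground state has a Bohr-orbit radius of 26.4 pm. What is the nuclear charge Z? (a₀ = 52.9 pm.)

r_n = n²a₀/Z ⇒ Z = n²a₀/r = 1² × 52.9 / 26.4 ≈ 2.00
Z = 2

2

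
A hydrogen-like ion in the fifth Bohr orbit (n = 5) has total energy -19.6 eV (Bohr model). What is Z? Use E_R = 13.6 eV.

E_n = −E_R Z²/n² ⇒ Z² = −E_n n²/E_R = 19.6 × 5² / 13.6 ≈ 36.03
Z = 6

6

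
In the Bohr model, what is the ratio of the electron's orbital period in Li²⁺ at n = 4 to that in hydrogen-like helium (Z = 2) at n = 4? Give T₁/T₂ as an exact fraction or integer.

T ∝ Z^-2 · n^3
T₁/T₂ = (3/2)^-2 · (4/4)^3 = 4/9

4/9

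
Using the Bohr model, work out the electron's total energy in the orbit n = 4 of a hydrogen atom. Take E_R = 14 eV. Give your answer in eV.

E_n = −E_R·Z²/n² = −14 × 1²/4² = -0.88 eV

-0.88 eV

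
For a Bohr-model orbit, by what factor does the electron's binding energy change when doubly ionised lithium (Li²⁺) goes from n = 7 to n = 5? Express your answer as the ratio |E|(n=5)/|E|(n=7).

49/25

|E| ∝ Z^2 · n^-2; with Z fixed, |E| ∝ n^-2.
|E|(n=5)/|E|(n=7) = (5/7)^-2 = 49/25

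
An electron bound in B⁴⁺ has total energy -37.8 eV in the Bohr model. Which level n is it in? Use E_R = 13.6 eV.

3

E_n = −E_R Z²/n² ⇒ n² = E_R Z²/(−E_n) = 13.6 × 5² / 37.8 ≈ 8.99
n = 3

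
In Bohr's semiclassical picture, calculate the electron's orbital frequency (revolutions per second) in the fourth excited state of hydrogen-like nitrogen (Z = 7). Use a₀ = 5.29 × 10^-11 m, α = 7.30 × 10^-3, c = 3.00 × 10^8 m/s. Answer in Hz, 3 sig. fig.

2.58 × 10^15 Hz

r = n²a₀/Z = 1.89 × 10^-10 m, v = Zαc/n = 3.07 × 10^6 m/s
f = v/(2πr) = 2.58 × 10^15 Hz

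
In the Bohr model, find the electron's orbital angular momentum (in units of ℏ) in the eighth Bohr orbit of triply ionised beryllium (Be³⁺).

L_n = nℏ, so L/ℏ = n = 8.

8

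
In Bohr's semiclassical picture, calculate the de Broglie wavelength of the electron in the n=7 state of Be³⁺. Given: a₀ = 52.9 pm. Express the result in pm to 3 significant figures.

The Bohr quantisation condition is nλ = 2πr_n.
r_n = n²a₀/Z = 648 pm
λ = 2πr_n/n = 2π·648/7 = 582 pm

582 pm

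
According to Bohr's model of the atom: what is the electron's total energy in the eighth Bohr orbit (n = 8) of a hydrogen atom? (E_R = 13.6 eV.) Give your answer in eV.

E_n = −E_R·Z²/n² = −13.6 × 1²/8² = -0.212 eV

-0.212 eV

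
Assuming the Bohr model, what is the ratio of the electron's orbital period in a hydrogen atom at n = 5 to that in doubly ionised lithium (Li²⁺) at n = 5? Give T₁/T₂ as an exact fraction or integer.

9

T ∝ Z^-2 · n^3
T₁/T₂ = (1/3)^-2 · (5/5)^3 = 9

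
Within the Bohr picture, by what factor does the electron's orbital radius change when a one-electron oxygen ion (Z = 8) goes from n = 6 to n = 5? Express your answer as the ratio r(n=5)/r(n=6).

r ∝ Z^-1 · n^2; with Z fixed, r ∝ n^2.
r(n=5)/r(n=6) = (5/6)^2 = 25/36

25/36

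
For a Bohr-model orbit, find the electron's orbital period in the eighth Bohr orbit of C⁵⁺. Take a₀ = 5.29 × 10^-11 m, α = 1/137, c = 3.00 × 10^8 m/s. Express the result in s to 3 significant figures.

r = n²a₀/Z = 8²·5.29 × 10^-11/6 = 5.64 × 10^-10 m
v = Zαc/n = 6·0.00730·3.00 × 10^8/8 = 1.64 × 10^6 m/s
T = 2πr/v = 2.16 × 10^-15 s

2.16 × 10^-15 s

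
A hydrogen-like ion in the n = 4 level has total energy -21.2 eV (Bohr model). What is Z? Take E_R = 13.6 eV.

5

E_n = −E_R Z²/n² ⇒ Z² = −E_n n²/E_R = 21.2 × 4² / 13.6 ≈ 24.94
Z = 5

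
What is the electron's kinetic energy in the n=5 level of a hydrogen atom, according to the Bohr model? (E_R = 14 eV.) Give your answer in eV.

For a Coulomb orbit the virial theorem gives K = −E_n.
E_n = −E_R·Z²/n², so K = E_R·Z²/n² = 14 × 1²/5² = 0.56 eV

0.56 eV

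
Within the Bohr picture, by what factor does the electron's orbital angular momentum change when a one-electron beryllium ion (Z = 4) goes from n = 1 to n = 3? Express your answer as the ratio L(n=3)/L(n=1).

L = nℏ depends only on n, so L ∝ n.
L(n=3)/L(n=1) = (3/1)^1 = 3

3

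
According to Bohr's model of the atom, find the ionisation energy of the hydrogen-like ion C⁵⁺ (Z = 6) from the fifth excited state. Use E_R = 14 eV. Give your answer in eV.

14 eV

E_n = −E_R·Z²/n² = −14 × 6²/6² eV = -14 eV
Ionisation energy = −E_n = 14 eV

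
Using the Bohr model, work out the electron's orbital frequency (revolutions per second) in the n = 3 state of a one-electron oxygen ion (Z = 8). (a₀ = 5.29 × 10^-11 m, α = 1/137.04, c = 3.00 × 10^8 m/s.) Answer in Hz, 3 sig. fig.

1.56 × 10^16 Hz

r = n²a₀/Z = 5.95 × 10^-11 m, v = Zαc/n = 5.84 × 10^6 m/s
f = v/(2πr) = 1.56 × 10^16 Hz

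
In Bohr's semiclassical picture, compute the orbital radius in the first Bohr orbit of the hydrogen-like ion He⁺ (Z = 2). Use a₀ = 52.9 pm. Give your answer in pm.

26.4 pm

r_n = n²a₀/Z = 1² × 52.9 / 2
    = 1 × 52.9 / 2 = 26.4 pm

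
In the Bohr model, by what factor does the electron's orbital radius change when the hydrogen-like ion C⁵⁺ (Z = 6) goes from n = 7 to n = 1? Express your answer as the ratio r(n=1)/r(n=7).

1/49

r ∝ Z^-1 · n^2; with Z fixed, r ∝ n^2.
r(n=1)/r(n=7) = (1/7)^2 = 1/49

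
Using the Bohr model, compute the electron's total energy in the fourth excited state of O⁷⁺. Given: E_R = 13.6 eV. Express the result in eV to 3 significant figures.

-34.8 eV

E_n = −E_R·Z²/n² = −13.6 × 8²/5² = -34.8 eV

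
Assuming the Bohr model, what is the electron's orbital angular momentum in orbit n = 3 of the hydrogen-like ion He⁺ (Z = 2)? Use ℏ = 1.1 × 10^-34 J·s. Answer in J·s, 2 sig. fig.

L_n = nℏ = 3 × 1.1 × 10^-34 = 3.3 × 10^-34 J·s

3.3 × 10^-34 J·s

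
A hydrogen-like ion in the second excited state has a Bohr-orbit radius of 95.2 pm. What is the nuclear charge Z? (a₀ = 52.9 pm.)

5

r_n = n²a₀/Z ⇒ Z = n²a₀/r = 3² × 52.9 / 95.2 ≈ 5.00
Z = 5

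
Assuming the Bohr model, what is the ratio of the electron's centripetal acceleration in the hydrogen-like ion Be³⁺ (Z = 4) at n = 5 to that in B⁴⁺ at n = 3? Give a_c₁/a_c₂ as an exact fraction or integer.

5184/78125

a_c ∝ Z^3 · n^-4
a_c₁/a_c₂ = (4/5)^3 · (5/3)^-4 = 5184/78125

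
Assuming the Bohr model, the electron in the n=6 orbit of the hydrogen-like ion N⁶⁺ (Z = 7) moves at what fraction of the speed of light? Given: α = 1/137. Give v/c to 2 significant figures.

0.0085

v_n = Zαc/n, so v/c = Zα/n = 7 × 0.0073 / 6 = 0.0085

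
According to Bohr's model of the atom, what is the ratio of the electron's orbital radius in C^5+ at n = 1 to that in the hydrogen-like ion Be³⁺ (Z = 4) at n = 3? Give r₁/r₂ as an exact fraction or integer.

2/27

r ∝ Z^-1 · n^2
r₁/r₂ = (6/4)^-1 · (1/3)^2 = 2/27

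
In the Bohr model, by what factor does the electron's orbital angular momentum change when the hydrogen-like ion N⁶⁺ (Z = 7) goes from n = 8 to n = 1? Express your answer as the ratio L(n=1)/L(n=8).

L = nℏ depends only on n, so L ∝ n.
L(n=1)/L(n=8) = (1/8)^1 = 1/8

1/8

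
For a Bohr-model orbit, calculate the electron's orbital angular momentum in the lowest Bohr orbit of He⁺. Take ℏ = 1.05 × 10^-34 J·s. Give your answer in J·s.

1.05 × 10^-34 J·s

L_n = nℏ = 1 × 1.05 × 10^-34 = 1.05 × 10^-34 J·s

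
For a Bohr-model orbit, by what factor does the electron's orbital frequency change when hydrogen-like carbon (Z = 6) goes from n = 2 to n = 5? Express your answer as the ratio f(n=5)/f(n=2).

8/125

f ∝ Z^2 · n^-3; with Z fixed, f ∝ n^-3.
f(n=5)/f(n=2) = (5/2)^-3 = 8/125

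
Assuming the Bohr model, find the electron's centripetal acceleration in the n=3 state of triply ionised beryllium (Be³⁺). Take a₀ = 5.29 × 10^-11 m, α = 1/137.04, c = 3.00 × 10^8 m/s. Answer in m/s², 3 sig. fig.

7.16 × 10^22 m/s²

r = n²a₀/Z = 1.19 × 10^-10 m, v = Zαc/n = 2.92 × 10^6 m/s
a = v²/r = (2.92 × 10^6)² / 1.19 × 10^-10 = 7.16 × 10^22 m/s²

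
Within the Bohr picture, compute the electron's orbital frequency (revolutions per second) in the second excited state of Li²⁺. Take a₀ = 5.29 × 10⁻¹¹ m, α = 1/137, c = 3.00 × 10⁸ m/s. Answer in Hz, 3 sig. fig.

2.20 × 10¹⁵ Hz

r = n²a₀/Z = 1.59 × 10⁻¹⁰ m, v = Zαc/n = 2.19 × 10⁶ m/s
f = v/(2πr) = 2.20 × 10¹⁵ Hz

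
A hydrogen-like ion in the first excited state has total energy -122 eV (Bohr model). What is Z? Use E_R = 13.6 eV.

6

E_n = −E_R Z²/n² ⇒ Z² = −E_n n²/E_R = 122 × 2² / 13.6 ≈ 35.88
Z = 6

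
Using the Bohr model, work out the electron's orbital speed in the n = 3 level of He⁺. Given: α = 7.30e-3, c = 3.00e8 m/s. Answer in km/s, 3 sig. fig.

1460 km/s

v_n = Zαc/n = 2 × 0.00730 × 3.00e8 / 3
    = 1460 km/s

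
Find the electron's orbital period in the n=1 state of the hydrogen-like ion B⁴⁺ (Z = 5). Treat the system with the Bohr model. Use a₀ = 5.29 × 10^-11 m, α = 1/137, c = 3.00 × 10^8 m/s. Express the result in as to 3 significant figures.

r = n²a₀/Z = 1²·5.29 × 10^-11/5 = 1.06 × 10^-11 m
v = Zαc/n = 5·0.00730·3.00 × 10^8/1 = 1.09 × 10^7 m/s
T = 2πr/v = 6.07 × 10^-18 s = 6.07 as

6.07 as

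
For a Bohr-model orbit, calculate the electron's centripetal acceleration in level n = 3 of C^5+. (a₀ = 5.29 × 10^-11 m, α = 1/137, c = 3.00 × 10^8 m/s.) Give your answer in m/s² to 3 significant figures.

r = n²a₀/Z = 7.94 × 10^-11 m, v = Zαc/n = 4.38 × 10^6 m/s
a = v²/r = (4.38 × 10^6)² / 7.94 × 10^-11 = 2.42 × 10^23 m/s²

2.42 × 10^23 m/s²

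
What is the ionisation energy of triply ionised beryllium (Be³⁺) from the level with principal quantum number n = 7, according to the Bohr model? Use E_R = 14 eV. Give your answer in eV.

4.6 eV

E_n = −E_R·Z²/n² = −14 × 4²/7² eV = -4.6 eV
Ionisation energy = −E_n = 4.6 eV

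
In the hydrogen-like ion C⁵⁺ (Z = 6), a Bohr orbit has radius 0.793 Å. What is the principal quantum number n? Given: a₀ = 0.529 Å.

3

r_n = n²a₀/Z ⇒ n² = rZ/a₀ = 0.793 × 6 / 0.529 ≈ 8.99
n = 3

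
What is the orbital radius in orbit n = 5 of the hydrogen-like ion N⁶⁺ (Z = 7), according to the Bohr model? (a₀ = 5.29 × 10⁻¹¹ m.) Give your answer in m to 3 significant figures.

r_n = n²a₀/Z = 5² × 5.29 × 10⁻¹¹ / 7
    = 25 × 5.29 × 10⁻¹¹ / 7 = 1.89 × 10⁻¹⁰ m

1.89 × 10⁻¹⁰ m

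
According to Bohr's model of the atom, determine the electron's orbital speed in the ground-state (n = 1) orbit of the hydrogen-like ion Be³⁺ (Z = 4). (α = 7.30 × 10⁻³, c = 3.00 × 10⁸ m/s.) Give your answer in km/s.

v_n = Zαc/n = 4 × 0.00730 × 3.00 × 10⁸ / 1
    = 8760 km/s

8760 km/s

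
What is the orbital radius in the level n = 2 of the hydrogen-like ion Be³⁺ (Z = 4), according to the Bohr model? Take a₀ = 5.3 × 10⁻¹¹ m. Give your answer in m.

r_n = n²a₀/Z = 2² × 5.3 × 10⁻¹¹ / 4
    = 4 × 5.3 × 10⁻¹¹ / 4 = 5.3 × 10⁻¹¹ m

5.3 × 10⁻¹¹ m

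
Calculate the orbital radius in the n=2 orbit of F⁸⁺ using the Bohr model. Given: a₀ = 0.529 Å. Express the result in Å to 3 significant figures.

0.235 Å

r_n = n²a₀/Z = 2² × 0.529 / 9
    = 4 × 0.529 / 9 = 0.235 Å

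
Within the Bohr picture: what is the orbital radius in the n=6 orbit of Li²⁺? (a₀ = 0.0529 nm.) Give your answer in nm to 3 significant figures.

0.635 nm

r_n = n²a₀/Z = 6² × 0.0529 / 3
    = 36 × 0.0529 / 3 = 0.635 nm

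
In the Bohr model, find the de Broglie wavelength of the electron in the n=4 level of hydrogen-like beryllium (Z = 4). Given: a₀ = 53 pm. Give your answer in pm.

The Bohr quantisation condition is nλ = 2πr_n.
r_n = n²a₀/Z = 210 pm
λ = 2πr_n/n = 2π·210/4 = 330 pm

330 pm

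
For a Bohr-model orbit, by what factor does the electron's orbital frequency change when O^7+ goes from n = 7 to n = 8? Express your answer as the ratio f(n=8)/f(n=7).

343/512

f ∝ Z^2 · n^-3; with Z fixed, f ∝ n^-3.
f(n=8)/f(n=7) = (8/7)^-3 = 343/512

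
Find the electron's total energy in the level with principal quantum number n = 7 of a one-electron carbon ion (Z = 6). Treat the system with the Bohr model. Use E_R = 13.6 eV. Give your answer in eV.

E_n = −E_R·Z²/n² = −13.6 × 6²/7² = -9.99 eV

-9.99 eV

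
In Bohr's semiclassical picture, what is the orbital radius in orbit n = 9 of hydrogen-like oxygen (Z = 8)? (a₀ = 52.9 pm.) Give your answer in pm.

536 pm

r_n = n²a₀/Z = 9² × 52.9 / 8
    = 81 × 52.9 / 8 = 536 pm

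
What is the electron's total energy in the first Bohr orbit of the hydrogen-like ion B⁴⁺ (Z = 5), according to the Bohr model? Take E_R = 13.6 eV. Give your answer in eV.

-340 eV

E_n = −E_R·Z²/n² = −13.6 × 5²/1² = -340 eV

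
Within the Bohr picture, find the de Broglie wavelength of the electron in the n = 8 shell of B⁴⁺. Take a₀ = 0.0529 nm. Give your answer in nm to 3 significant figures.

The Bohr quantisation condition is nλ = 2πr_n.
r_n = n²a₀/Z = 0.677 nm
λ = 2πr_n/n = 2π·0.677/8 = 0.532 nm

0.532 nm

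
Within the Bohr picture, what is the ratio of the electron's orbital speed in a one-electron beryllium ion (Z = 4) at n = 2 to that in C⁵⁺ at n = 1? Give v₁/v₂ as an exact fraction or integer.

v ∝ Z^1 · n^-1
v₁/v₂ = (4/6)^1 · (2/1)^-1 = 1/3

1/3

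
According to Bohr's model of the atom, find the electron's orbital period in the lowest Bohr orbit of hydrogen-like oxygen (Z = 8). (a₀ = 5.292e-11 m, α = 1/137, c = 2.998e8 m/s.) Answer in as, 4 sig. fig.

2.374 as

r = n²a₀/Z = 1²·5.292e-11/8 = 6.615e-12 m
v = Zαc/n = 8·0.007299·2.998e8/1 = 1.751e7 m/s
T = 2πr/v = 2.374e-18 s = 2.374 as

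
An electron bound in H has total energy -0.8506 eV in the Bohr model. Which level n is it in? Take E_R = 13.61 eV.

E_n = −E_R Z²/n² ⇒ n² = E_R Z²/(−E_n) = 13.61 × 1² / 0.8506 ≈ 16.00
n = 4

4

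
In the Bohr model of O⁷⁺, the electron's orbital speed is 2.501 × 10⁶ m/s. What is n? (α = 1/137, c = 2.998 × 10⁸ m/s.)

v_n = Zαc/n ⇒ n = Zαc/v = 8 × 0.007299 × 2.998 × 10⁸ / 2.501 × 10⁶ ≈ 7.00
n = 7

7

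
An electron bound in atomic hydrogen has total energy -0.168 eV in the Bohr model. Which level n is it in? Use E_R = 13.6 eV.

9

E_n = −E_R Z²/n² ⇒ n² = E_R Z²/(−E_n) = 13.6 × 1² / 0.168 ≈ 80.95
n = 9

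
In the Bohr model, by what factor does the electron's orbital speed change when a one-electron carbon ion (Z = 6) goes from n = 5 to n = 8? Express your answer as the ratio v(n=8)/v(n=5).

v ∝ Z^1 · n^-1; with Z fixed, v ∝ n^-1.
v(n=8)/v(n=5) = (8/5)^-1 = 5/8

5/8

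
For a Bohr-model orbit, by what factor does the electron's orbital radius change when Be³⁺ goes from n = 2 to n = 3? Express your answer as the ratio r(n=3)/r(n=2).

9/4

r ∝ Z^-1 · n^2; with Z fixed, r ∝ n^2.
r(n=3)/r(n=2) = (3/2)^2 = 9/4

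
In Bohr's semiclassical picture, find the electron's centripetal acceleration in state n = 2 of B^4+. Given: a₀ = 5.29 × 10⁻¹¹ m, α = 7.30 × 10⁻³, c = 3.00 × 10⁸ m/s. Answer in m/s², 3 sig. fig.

7.08 × 10²³ m/s²

r = n²a₀/Z = 4.23 × 10⁻¹¹ m, v = Zαc/n = 5.47 × 10⁶ m/s
a = v²/r = (5.47 × 10⁶)² / 4.23 × 10⁻¹¹ = 7.08 × 10²³ m/s²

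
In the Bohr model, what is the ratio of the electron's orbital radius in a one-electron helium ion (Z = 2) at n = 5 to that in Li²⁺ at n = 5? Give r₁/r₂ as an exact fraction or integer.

3/2

r ∝ Z^-1 · n^2
r₁/r₂ = (2/3)^-1 · (5/5)^2 = 3/2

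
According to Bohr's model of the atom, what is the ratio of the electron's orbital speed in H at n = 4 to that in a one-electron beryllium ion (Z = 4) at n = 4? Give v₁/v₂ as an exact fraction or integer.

1/4

v ∝ Z^1 · n^-1
v₁/v₂ = (1/4)^1 · (4/4)^-1 = 1/4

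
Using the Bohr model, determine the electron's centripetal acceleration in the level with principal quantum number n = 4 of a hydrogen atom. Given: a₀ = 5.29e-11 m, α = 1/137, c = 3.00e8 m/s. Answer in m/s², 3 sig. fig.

r = n²a₀/Z = 8.46e-10 m, v = Zαc/n = 5.47e5 m/s
a = v²/r = (5.47e5)² / 8.46e-10 = 3.54e20 m/s²

3.54e20 m/s²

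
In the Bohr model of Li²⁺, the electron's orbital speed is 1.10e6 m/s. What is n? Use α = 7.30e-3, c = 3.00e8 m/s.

v_n = Zαc/n ⇒ n = Zαc/v = 3 × 0.00730 × 3.00e8 / 1.10e6 ≈ 5.97
n = 6

6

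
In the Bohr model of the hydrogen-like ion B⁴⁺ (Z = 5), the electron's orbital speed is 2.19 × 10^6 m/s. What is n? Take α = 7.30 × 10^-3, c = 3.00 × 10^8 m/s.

v_n = Zαc/n ⇒ n = Zαc/v = 5 × 0.00730 × 3.00 × 10^8 / 2.19 × 10^6 ≈ 5.00
n = 5

5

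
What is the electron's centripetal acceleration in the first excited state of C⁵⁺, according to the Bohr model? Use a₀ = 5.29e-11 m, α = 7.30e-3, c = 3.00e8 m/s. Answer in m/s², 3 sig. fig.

1.22e24 m/s²

r = n²a₀/Z = 3.53e-11 m, v = Zαc/n = 6.57e6 m/s
a = v²/r = (6.57e6)² / 3.53e-11 = 1.22e24 m/s²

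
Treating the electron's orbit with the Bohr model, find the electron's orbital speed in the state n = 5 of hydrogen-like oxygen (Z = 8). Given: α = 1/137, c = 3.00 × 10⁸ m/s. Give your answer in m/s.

v_n = Zαc/n = 8 × 0.00730 × 3.00 × 10⁸ / 5
    = 3.50 × 10⁶ m/s

3.50 × 10⁶ m/s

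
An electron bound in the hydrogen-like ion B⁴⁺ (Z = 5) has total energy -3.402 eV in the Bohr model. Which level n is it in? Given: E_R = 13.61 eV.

E_n = −E_R Z²/n² ⇒ n² = E_R Z²/(−E_n) = 13.61 × 5² / 3.402 ≈ 100.01
n = 10

10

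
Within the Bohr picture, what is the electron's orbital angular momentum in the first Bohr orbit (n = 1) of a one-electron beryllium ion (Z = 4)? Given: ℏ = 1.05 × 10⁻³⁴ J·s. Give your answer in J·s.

L_n = nℏ = 1 × 1.05 × 10⁻³⁴ = 1.05 × 10⁻³⁴ J·s

1.05 × 10⁻³⁴ J·s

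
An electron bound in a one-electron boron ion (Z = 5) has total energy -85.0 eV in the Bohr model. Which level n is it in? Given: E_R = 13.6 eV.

E_n = −E_R Z²/n² ⇒ n² = E_R Z²/(−E_n) = 13.6 × 5² / 85.0 ≈ 4.00
n = 2

2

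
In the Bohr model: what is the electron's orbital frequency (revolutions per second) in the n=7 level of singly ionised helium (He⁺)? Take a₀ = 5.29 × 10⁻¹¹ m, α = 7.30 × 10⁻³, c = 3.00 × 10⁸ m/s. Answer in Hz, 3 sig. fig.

r = n²a₀/Z = 1.30 × 10⁻⁹ m, v = Zαc/n = 6.26 × 10⁵ m/s
f = v/(2πr) = 7.68 × 10¹³ Hz

7.68 × 10¹³ Hz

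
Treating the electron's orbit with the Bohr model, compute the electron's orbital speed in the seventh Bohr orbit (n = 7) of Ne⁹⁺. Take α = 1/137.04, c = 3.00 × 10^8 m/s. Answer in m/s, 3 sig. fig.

3.13 × 10^6 m/s

v_n = Zαc/n = 10 × 0.00730 × 3.00 × 10^8 / 7
    = 3.13 × 10^6 m/s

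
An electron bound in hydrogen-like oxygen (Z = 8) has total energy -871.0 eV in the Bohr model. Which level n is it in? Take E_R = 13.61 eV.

E_n = −E_R Z²/n² ⇒ n² = E_R Z²/(−E_n) = 13.61 × 8² / 871.0 ≈ 1.00
n = 1

1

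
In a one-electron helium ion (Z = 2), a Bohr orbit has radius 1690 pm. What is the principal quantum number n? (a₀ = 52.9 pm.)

8

r_n = n²a₀/Z ⇒ n² = rZ/a₀ = 1690 × 2 / 52.9 ≈ 63.89
n = 8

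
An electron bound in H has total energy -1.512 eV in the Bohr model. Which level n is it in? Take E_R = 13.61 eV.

3

E_n = −E_R Z²/n² ⇒ n² = E_R Z²/(−E_n) = 13.61 × 1² / 1.512 ≈ 9.00
n = 3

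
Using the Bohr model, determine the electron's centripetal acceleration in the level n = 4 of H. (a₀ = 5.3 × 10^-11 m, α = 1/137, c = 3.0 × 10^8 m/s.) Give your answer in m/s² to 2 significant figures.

r = n²a₀/Z = 8.5 × 10^-10 m, v = Zαc/n = 5.5 × 10^5 m/s
a = v²/r = (5.5 × 10^5)² / 8.5 × 10^-10 = 3.5 × 10^20 m/s²

3.5 × 10^20 m/s²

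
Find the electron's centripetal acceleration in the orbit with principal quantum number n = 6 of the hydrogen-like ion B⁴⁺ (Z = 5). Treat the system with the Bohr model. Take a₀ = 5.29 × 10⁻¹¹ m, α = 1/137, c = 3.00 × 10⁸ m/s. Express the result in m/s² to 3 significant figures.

r = n²a₀/Z = 3.81 × 10⁻¹⁰ m, v = Zαc/n = 1.82 × 10⁶ m/s
a = v²/r = (1.82 × 10⁶)² / 3.81 × 10⁻¹⁰ = 8.74 × 10²¹ m/s²

8.74 × 10²¹ m/s²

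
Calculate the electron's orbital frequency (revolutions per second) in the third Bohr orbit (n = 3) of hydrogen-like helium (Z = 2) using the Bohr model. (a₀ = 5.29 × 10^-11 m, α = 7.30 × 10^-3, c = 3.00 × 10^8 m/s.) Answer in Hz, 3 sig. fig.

r = n²a₀/Z = 2.38 × 10^-10 m, v = Zαc/n = 1.46 × 10^6 m/s
f = v/(2πr) = 9.76 × 10^14 Hz

9.76 × 10^14 Hz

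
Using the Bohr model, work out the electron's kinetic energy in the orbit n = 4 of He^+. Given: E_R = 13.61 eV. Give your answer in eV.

For a Coulomb orbit the virial theorem gives K = −E_n.
E_n = −E_R·Z²/n², so K = E_R·Z²/n² = 13.61 × 2²/4² = 3.402 eV

3.402 eV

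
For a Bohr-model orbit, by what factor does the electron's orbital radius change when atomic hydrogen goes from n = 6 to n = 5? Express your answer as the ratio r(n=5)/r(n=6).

25/36

r ∝ Z^-1 · n^2; with Z fixed, r ∝ n^2.
r(n=5)/r(n=6) = (5/6)^2 = 25/36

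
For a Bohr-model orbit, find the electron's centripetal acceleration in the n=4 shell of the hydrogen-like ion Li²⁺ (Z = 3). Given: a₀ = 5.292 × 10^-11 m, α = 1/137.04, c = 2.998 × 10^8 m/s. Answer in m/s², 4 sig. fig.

r = n²a₀/Z = 2.822 × 10^-10 m, v = Zαc/n = 1.641 × 10^6 m/s
a = v²/r = (1.641 × 10^6)² / 2.822 × 10^-10 = 9.538 × 10^21 m/s²

9.538 × 10^21 m/s²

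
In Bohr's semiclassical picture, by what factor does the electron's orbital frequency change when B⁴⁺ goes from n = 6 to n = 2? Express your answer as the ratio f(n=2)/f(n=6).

27

f ∝ Z^2 · n^-3; with Z fixed, f ∝ n^-3.
f(n=2)/f(n=6) = (2/6)^-3 = 27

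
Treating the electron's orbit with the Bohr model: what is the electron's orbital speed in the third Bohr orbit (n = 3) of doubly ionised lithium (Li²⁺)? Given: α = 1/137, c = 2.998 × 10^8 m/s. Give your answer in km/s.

v_n = Zαc/n = 3 × 0.007299 × 2.998 × 10^8 / 3
    = 2188 km/s

2188 km/s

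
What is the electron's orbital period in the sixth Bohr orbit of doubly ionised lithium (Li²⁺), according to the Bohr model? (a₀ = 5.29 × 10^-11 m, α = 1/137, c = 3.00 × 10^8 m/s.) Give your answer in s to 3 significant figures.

r = n²a₀/Z = 6²·5.29 × 10^-11/3 = 6.35 × 10^-10 m
v = Zαc/n = 3·0.00730·3.00 × 10^8/6 = 1.09 × 10^6 m/s
T = 2πr/v = 3.64 × 10^-15 s

3.64 × 10^-15 s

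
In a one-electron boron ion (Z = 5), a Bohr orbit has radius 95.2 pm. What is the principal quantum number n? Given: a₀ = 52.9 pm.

r_n = n²a₀/Z ⇒ n² = rZ/a₀ = 95.2 × 5 / 52.9 ≈ 9.00
n = 3

3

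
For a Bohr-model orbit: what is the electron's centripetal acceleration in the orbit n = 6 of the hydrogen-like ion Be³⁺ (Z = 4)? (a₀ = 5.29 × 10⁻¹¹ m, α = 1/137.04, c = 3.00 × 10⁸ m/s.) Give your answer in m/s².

r = n²a₀/Z = 4.76 × 10⁻¹⁰ m, v = Zαc/n = 1.46 × 10⁶ m/s
a = v²/r = (1.46 × 10⁶)² / 4.76 × 10⁻¹⁰ = 4.47 × 10²¹ m/s²

4.47 × 10²¹ m/s²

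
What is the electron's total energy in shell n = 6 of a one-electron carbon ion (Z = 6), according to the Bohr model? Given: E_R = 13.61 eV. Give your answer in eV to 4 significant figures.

-13.61 eV

E_n = −E_R·Z²/n² = −13.61 × 6²/6² = -13.61 eV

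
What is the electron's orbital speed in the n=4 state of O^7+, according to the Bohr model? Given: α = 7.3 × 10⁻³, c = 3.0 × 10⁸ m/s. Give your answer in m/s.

4.4 × 10⁶ m/s

v_n = Zαc/n = 8 × 0.0073 × 3.0 × 10⁸ / 4
    = 4.4 × 10⁶ m/s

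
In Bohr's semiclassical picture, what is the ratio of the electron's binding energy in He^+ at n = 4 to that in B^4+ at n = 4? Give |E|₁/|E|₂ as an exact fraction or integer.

4/25

|E| ∝ Z^2 · n^-2
|E|₁/|E|₂ = (2/5)^2 · (4/4)^-2 = 4/25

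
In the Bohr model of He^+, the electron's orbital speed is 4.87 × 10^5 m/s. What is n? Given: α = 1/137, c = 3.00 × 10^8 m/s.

v_n = Zαc/n ⇒ n = Zαc/v = 2 × 0.00730 × 3.00 × 10^8 / 4.87 × 10^5 ≈ 8.99
n = 9

9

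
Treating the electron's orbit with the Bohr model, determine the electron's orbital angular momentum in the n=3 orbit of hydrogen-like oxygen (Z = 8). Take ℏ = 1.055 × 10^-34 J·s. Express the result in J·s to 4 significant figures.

3.165 × 10^-34 J·s

L_n = nℏ = 3 × 1.055 × 10^-34 = 3.165 × 10^-34 J·s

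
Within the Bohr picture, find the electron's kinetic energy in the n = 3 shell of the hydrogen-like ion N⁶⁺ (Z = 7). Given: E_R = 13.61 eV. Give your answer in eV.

For a Coulomb orbit the virial theorem gives K = −E_n.
E_n = −E_R·Z²/n², so K = E_R·Z²/n² = 13.61 × 7²/3² = 74.10 eV

74.10 eV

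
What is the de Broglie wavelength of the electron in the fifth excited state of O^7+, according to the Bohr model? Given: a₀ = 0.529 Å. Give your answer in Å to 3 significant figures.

2.49 Å

The Bohr quantisation condition is nλ = 2πr_n.
r_n = n²a₀/Z = 2.38 Å
λ = 2πr_n/n = 2π·2.38/6 = 2.49 Å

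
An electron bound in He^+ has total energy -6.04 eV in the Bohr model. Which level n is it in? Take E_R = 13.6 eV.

3

E_n = −E_R Z²/n² ⇒ n² = E_R Z²/(−E_n) = 13.6 × 2² / 6.04 ≈ 9.01
n = 3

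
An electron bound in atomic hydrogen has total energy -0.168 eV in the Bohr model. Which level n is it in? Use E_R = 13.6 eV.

E_n = −E_R Z²/n² ⇒ n² = E_R Z²/(−E_n) = 13.6 × 1² / 0.168 ≈ 80.95
n = 9

9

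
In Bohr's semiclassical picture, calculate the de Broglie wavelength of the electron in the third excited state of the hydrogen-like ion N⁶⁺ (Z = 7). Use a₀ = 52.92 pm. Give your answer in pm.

190.0 pm

The Bohr quantisation condition is nλ = 2πr_n.
r_n = n²a₀/Z = 121.0 pm
λ = 2πr_n/n = 2π·121.0/4 = 190.0 pm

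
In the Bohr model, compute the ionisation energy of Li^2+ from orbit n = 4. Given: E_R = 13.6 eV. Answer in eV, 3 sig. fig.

7.65 eV

E_n = −E_R·Z²/n² = −13.6 × 3²/4² eV = -7.65 eV
Ionisation energy = −E_n = 7.65 eV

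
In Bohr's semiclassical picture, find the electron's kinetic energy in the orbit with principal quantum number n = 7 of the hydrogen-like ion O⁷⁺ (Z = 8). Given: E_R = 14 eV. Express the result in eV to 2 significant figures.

18 eV

For a Coulomb orbit the virial theorem gives K = −E_n.
E_n = −E_R·Z²/n², so K = E_R·Z²/n² = 14 × 8²/7² = 18 eV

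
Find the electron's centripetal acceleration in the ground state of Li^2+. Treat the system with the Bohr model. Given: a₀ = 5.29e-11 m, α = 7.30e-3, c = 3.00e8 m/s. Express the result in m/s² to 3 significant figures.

r = n²a₀/Z = 1.76e-11 m, v = Zαc/n = 6.57e6 m/s
a = v²/r = (6.57e6)² / 1.76e-11 = 2.45e24 m/s²

2.45e24 m/s²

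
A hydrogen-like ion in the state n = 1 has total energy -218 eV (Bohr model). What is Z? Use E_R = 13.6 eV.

4

E_n = −E_R Z²/n² ⇒ Z² = −E_n n²/E_R = 218 × 1² / 13.6 ≈ 16.03
Z = 4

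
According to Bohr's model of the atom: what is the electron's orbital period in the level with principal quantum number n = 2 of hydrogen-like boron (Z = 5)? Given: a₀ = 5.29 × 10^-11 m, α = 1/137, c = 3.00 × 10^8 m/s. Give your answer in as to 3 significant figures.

48.6 as

r = n²a₀/Z = 2²·5.29 × 10^-11/5 = 4.23 × 10^-11 m
v = Zαc/n = 5·0.00730·3.00 × 10^8/2 = 5.47 × 10^6 m/s
T = 2πr/v = 4.86 × 10^-17 s = 48.6 as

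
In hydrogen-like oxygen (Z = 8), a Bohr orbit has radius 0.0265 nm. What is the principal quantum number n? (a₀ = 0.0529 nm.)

r_n = n²a₀/Z ⇒ n² = rZ/a₀ = 0.0265 × 8 / 0.0529 ≈ 4.01
n = 2

2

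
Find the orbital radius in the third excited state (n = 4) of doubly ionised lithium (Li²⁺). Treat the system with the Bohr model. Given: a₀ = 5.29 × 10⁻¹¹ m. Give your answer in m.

r_n = n²a₀/Z = 4² × 5.29 × 10⁻¹¹ / 3
    = 16 × 5.29 × 10⁻¹¹ / 3 = 2.82 × 10⁻¹⁰ m

2.82 × 10⁻¹⁰ m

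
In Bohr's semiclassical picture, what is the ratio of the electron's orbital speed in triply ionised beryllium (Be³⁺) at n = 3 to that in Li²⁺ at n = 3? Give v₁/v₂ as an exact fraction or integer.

4/3

v ∝ Z^1 · n^-1
v₁/v₂ = (4/3)^1 · (3/3)^-1 = 4/3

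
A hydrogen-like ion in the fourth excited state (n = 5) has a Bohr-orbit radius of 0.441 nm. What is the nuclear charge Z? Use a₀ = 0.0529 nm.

r_n = n²a₀/Z ⇒ Z = n²a₀/r = 5² × 0.0529 / 0.441 ≈ 3.00
Z = 3

3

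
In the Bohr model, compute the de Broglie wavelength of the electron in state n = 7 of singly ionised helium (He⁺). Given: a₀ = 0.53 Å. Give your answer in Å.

12 Å

The Bohr quantisation condition is nλ = 2πr_n.
r_n = n²a₀/Z = 13 Å
λ = 2πr_n/n = 2π·13/7 = 12 Å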